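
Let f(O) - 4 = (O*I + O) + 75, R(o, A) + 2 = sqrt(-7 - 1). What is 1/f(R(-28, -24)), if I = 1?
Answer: 75/5657 - 4*I*sqrt(2)/5657 ≈ 0.013258 - 0.00099997*I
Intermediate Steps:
R(o, A) = -2 + 2*I*sqrt(2) (R(o, A) = -2 + sqrt(-7 - 1) = -2 + sqrt(-8) = -2 + 2*I*sqrt(2))
f(O) = 79 + 2*O (f(O) = 4 + ((O*1 + O) + 75) = 4 + ((O + O) + 75) = 4 + (2*O + 75) = 4 + (75 + 2*O) = 79 + 2*O)
1/f(R(-28, -24)) = 1/(79 + 2*(-2 + 2*I*sqrt(2))) = 1/(79 + (-4 + 4*I*sqrt(2))) = 1/(75 + 4*I*sqrt(2))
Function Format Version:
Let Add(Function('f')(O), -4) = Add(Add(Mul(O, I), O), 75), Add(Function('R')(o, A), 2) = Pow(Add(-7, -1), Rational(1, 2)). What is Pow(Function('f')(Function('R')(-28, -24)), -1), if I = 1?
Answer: Add(Rational(75, 5657), Mul(Rational(-4, 5657), I, Pow(2, Rational(1, 2)))) ≈ Add(0.013258, Mul(-0.00099997, I))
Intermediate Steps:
Function('R')(o, A) = Add(-2, Mul(2, I, Pow(2, Rational(1, 2)))) (Function('R')(o, A) = Add(-2, Pow(Add(-7, -1), Rational(1, 2))) = Add(-2, Pow(-8, Rational(1, 2))) = Add(-2, Mul(2, I, Pow(2, Rational(1, 2)))))
Function('f')(O) = Add(79, Mul(2, O)) (Function('f')(O) = Add(4, Add(Add(Mul(O, 1), O), 75)) = Add(4, Add(Add(O, O), 75)) = Add(4, Add(Mul(2, O), 75)) = Add(4, Add(75, Mul(2, O))) = Add(79, Mul(2, O)))
Pow(Function('f')(Function('R')(-28, -24)), -1) = Pow(Add(79, Mul(2, Add(-2, Mul(2, I, Pow(2, Rational(1, 2)))))), -1) = Pow(Add(79, Add(-4, Mul(4, I, Pow(2, Rational(1, 2))))), -1) = Pow(Add(75, Mul(4, I, Pow(2, Rational(1, 2)))), -1)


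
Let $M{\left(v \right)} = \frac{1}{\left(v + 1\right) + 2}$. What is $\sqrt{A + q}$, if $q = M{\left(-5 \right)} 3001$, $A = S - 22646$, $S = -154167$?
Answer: $\frac{i \sqrt{713254}}{2} \approx 422.27 i$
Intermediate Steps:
$M{\left(v \right)} = \frac{1}{3 + v}$ ($M{\left(v \right)} = \frac{1}{\left(1 + v\right) + 2} = \frac{1}{3 + v}$)
$A = -176813$ ($A = -154167 - 22646 = -176813$)
$q = - \frac{3001}{2}$ ($q = \frac{1}{3 - 5} \cdot 3001 = \frac{1}{-2} \cdot 3001 = \left(- \frac{1}{2}\right) 3001 = - \frac{3001}{2} \approx -1500.5$)
$\sqrt{A + q} = \sqrt{-176813 - \frac{3001}{2}} = \sqrt{- \frac{356627}{2}} = \frac{i \sqrt{713254}}{2}$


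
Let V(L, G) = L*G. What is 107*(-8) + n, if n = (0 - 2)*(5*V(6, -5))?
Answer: -556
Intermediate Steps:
V(L, G) = G*L
n = 300 (n = (0 - 2)*(5*(-5*6)) = -10*(-30) = -2*(-150) = 300)
107*(-8) + n = 107*(-8) + 300 = -856 + 300 = -556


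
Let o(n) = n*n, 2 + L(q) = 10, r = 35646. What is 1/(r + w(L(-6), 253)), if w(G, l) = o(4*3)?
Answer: 1/35790 ≈ 2.7941e-5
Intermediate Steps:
L(q) = 8 (L(q) = -2 + 10 = 8)
o(n) = n²
w(G, l) = 144 (w(G, l) = (4*3)² = 12² = 144)
1/(r + w(L(-6), 253)) = 1/(35646 + 144) = 1/35790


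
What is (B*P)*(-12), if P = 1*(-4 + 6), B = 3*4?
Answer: -288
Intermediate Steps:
B = 12
P = 2 (P = 1*2 = 2)
(B*P)*(-12) = (12*2)*(-12) = 24*(-12) = -288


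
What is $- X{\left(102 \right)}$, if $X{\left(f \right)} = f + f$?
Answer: $-204$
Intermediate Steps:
$X{\left(f \right)} = 2 f$
$- X{\left(102 \right)} = - 2 \cdot 102 = \left(-1\right) 204 = -204$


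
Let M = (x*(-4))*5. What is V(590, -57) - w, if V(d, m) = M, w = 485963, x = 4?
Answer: -486043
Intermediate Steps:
M = -80 (M = (4*(-4))*5 = -16*5 = -80)
V(d, m) = -80
V(590, -57) - w = -80 - 1*485963 = -80 - 485963 = -486043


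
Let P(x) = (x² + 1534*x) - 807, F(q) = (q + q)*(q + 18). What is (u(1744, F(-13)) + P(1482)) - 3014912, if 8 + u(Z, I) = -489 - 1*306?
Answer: 1453190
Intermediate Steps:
F(q) = 2*q*(18 + q) (F(q) = (2*q)*(18 + q) = 2*q*(18 + q))
P(x) = -807 + x² + 1534*x
u(Z, I) = -803 (u(Z, I) = -8 + (-489 - 1*306) = -8 + (-489 - 306) = -8 - 795 = -803)
(u(1744, F(-13)) + P(1482)) - 3014912 = (-803 + (-807 + 1482² + 1534*1482)) - 3014912 = (-803 + (-807 + 2196324 + 2273388)) - 3014912 = (-803 + 4468905) - 3014912 = 4468102 - 3014912 = 1453190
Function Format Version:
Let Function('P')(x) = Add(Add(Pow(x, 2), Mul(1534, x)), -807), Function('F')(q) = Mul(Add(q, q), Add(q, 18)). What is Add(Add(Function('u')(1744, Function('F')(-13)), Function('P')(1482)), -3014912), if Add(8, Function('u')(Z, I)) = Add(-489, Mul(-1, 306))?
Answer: 1453190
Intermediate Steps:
Function('F')(q) = Mul(2, q, Add(18, q)) (Function('F')(q) = Mul(Mul(2, q), Add(18, q)) = Mul(2, q, Add(18, q)))
Function('P')(x) = Add(-807, Pow(x, 2), Mul(1534, x))
Function('u')(Z, I) = -803 (Function('u')(Z, I) = Add(-8, Add(-489, Mul(-1, 306))) = Add(-8, Add(-489, -306)) = Add(-8, -795) = -803)
Add(Add(Function('u')(1744, Function('F')(-13)), Function('P')(1482)), -3014912) = Add(Add(-803, Add(-807, Pow(1482, 2), Mul(1534, 1482))), -3014912) = Add(Add(-803, Add(-807, 2196324, 2273388)), -3014912) = Add(Add(-803, 4468905), -3014912) = Add(4468102, -3014912) = 1453190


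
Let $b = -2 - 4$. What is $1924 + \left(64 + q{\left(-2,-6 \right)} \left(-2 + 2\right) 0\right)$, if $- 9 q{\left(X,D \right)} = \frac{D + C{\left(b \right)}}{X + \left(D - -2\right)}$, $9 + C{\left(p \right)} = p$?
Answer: $1988$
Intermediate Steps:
$b = -6$
$C{\left(p \right)} = -9 + p$
$q{\left(X,D \right)} = - \frac{-15 + D}{9 \left(2 + D + X\right)}$ ($q{\left(X,D \right)} = - \frac{\left(D - 15\right) \frac{1}{X + \left(D - -2\right)}}{9} = - \frac{\left(D - 15\right) \frac{1}{X + \left(D + 2\right)}}{9} = - \frac{\left(-15 + D\right) \frac{1}{X + \left(2 + D\right)}}{9} = - \frac{\left(-15 + D\right) \frac{1}{2 + D + X}}{9} = - \frac{\frac{1}{2 + D + X} \left(-15 + D\right)}{9} = - \frac{-15 + D}{9 \left(2 + D + X\right)}$)
$1924 + \left(64 + q{\left(-2,-6 \right)} \left(-2 + 2\right) 0\right) = 1924 + \left(64 + \frac{15 - -6}{9 \left(2 - 6 - 2\right)} \left(-2 + 2\right) 0\right) = 1924 + \left(64 + \frac{15 + 6}{9 \left(-6\right)} 0 \cdot 0\right) = 1924 + \left(64 + \frac{1}{9} \left(- \frac{1}{6}\right) 21 \cdot 0\right) = 1924 + \left(64 - 0\right) = 1924 + \left(64 + 0\right) = 1924 + 64 = 1988$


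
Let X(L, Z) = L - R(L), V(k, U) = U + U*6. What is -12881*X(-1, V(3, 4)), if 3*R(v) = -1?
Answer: 25762/3 ≈ 8587.3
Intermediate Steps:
R(v) = -1/3 (R(v) = (1/3)*(-1) = -1/3)
V(k, U) = 7*U (V(k, U) = U + 6*U = 7*U)
X(L, Z) = 1/3 + L (X(L, Z) = L - 1*(-1/3) = L + 1/3 = 1/3 + L)
-12881*X(-1, V(3, 4)) = -12881*(1/3 - 1) = -12881*(-2/3) = 25762/3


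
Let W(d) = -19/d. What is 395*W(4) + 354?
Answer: -6089/4 ≈ -1522.3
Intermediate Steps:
395*W(4) + 354 = 395*(-19/4) + 354 = -7505/4 + 354 = -6089/4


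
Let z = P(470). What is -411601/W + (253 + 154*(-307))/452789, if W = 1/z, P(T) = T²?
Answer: -2166777931910375/23831 ≈ -9.0923e+10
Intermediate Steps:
z = 220900 (z = 470² = 220900)
W = 1/220900 ≈ 4.5269e-6
-411601/W + (253 + 154*(-307))/452789 = -411601/1/220900 + (253 + 154*(-307))/452789 = -411601*220900 + (253 - 47278)*(1/452789) = -90922660900 - 47025*1/452789 = -90922660900 - 2475/23831 = -2166777931910375/23831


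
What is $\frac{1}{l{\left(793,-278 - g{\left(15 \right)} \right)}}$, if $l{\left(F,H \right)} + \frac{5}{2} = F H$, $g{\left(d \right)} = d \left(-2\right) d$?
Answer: $\frac{2}{272787} \approx 7.3317 \cdot 10^{-6}$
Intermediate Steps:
$g{\left(d \right)} = - 2 d^{2}$ ($g{\left(d \right)} = - 2 d d = - 2 d^{2}$)
$l{\left(F,H \right)} = - \frac{5}{2} + F H$
$\frac{1}{l{\left(793,-278 - g{\left(15 \right)} \right)}} = \frac{1}{- \frac{5}{2} + 793 \left(-278 - - 2 \cdot 15^{2}\right)} = \frac{1}{- \frac{5}{2} + 793 \left(-278 - \left(-2\right) 225\right)} = \frac{1}{- \frac{5}{2} + 793 \left(-278 - -450\right)} = \frac{1}{- \frac{5}{2} + 793 \left(-278 + 450\right)} = \frac{1}{- \frac{5}{2} + 793 \cdot 172} = \frac{1}{- \frac{5}{2} + 136396} = \frac{1}{\frac{272787}{2}} = \frac{2}{272787}$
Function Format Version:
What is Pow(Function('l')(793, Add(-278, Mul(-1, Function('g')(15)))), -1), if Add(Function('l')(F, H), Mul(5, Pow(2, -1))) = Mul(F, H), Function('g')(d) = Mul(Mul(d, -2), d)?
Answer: Rational(2, 272787) ≈ 7.3317e-6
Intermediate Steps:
Function('g')(d) = Mul(-2, Pow(d, 2)) (Function('g')(d) = Mul(Mul(-2, d), d) = Mul(-2, Pow(d, 2)))
Function('l')(F, H) = Add(Rational(-5, 2), Mul(F, H))
Pow(Function('l')(793, Add(-278, Mul(-1, Function('g')(15)))), -1) = Pow(Add(Rational(-5, 2), Mul(793, Add(-278, Mul(-1, Mul(-2, Pow(15, 2)))))), -1) = Pow(Add(Rational(-5, 2), Mul(793, Add(-278, Mul(-1, Mul(-2, 225))))), -1) = Pow(Add(Rational(-5, 2), Mul(793, Add(-278, Mul(-1, -450)))), -1) = Pow(Add(Rational(-5, 2), Mul(793, Add(-278, 450))), -1) = Pow(Add(Rational(-5, 2), Mul(793, 172)), -1) = Pow(Add(Rational(-5, 2), 136396), -1) = Pow(Rational(272787, 2), -1) = Rational(2, 272787)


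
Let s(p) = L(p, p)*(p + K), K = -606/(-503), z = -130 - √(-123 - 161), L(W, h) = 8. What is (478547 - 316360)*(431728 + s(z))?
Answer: 35136339594544/503 - 2594992*I*√71 ≈ 6.9854e+10 - 2.1866e+7*I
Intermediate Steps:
z = -130 - 2*I*√71 (z = -130 - √(-284) = -130 - 2*I*√71 ≈ -130.0 - 16.852*I)
K = 606/503 (K = -606*(-1/503) = 606/503 ≈ 1.2048)
s(p) = 4848/503 + 8*p (s(p) = 8*(p + 606/503) = 8*(606/503 + p) = 4848/503 + 8*p)
(478547 - 316360)*(431728 + s(z)) = (478547 - 316360)*(431728 + (4848/503 + 8*(-130 - 2*I*√71))) = 162187*(431728 + (4848/503 + (-1040 - 16*I*√71))) = 162187*(431728 + (-518272/503 - 16*I*√71)) = 162187*(216640912/503 - 16*I*√71) = 35136339594544/503 - 2594992*I*√71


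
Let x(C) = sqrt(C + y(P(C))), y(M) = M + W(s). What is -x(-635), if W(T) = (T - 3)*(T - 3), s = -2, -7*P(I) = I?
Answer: -I*sqrt(25445)/7 ≈ -22.788*I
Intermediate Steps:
P(I) = -I/7
W(T) = (-3 + T)**2 (W(T) = (-3 + T)*(-3 + T) = (-3 + T)**2)
y(M) = 25 + M (y(M) = M + (-3 - 2)**2 = M + (-5)**2 = M + 25 = 25 + M)
x(C) = sqrt(25 + 6*C/7) (x(C) = sqrt(C + (25 - C/7)) = sqrt(25 + 6*C/7))
-x(-635) = -sqrt(1225 + 42*(-635))/7 = -sqrt(1225 - 26670)/7 = -sqrt(-25445)/7 = -I*sqrt(25445)/7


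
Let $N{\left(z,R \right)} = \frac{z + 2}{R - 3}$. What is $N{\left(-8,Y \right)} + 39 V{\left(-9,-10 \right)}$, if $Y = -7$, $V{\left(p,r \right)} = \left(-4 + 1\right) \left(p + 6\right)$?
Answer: $\frac{1758}{5} \approx 351.6$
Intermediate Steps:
$V{\left(p,r \right)} = -18 - 3 p$ ($V{\left(p,r \right)} = - 3 \left(6 + p\right) = -18 - 3 p$)
$N{\left(z,R \right)} = \frac{2 + z}{-3 + R}$
$N{\left(-8,Y \right)} + 39 V{\left(-9,-10 \right)} = \frac{2 - 8}{-3 - 7} + 39 \left(-18 - -27\right) = \frac{1}{-10} \left(-6\right) + 39 \left(-18 + 27\right) = \left(- \frac{1}{10}\right) \left(-6\right) + 39 \cdot 9 = \frac{3}{5} + 351 = \frac{1758}{5}$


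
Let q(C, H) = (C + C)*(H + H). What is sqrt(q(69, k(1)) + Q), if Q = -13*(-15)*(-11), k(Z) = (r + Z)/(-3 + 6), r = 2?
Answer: I*sqrt(1869) ≈ 43.232*I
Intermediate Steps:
k(Z) = 2/3 + Z/3 (k(Z) = (2 + Z)/(-3 + 6) = (2 + Z)/3 = (2 + Z)*(1/3) = 2/3 + Z/3)
q(C, H) = 4*C*H (q(C, H) = (2*C)*(2*H) = 4*C*H)
Q = -2145 (Q = 195*(-11) = -2145)
sqrt(q(69, k(1)) + Q) = sqrt(4*69*(2/3 + (1/3)*1) - 2145) = sqrt(4*69*(2/3 + 1/3) - 2145) = sqrt(4*69*1 - 2145) = sqrt(276 - 2145) = sqrt(-1869) = I*sqrt(1869)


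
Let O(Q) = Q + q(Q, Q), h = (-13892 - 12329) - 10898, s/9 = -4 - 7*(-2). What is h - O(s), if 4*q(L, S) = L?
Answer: -74463/2 ≈ -37232.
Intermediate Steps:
q(L, S) = L/4
s = 90 (s = 9*(-4 - 7*(-2)) = 9*(-4 + 14) = 9*10 = 90)
h = -37119 (h = -26221 - 10898 = -37119)
O(Q) = 5*Q/4 (O(Q) = Q + Q/4 = 5*Q/4)
h - O(s) = -37119 - 5*90/4 = -37119 - 1*225/2 = -37119 - 225/2 = -74463/2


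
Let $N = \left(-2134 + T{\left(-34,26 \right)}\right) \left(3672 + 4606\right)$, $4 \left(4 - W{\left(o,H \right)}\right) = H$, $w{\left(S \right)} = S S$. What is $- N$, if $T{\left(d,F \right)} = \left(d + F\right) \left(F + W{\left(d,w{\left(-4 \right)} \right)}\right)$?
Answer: $19387076$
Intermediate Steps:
$w{\left(S \right)} = S^{2}$
$W{\left(o,H \right)} = 4 - \frac{H}{4}$
$T{\left(d,F \right)} = F \left(F + d\right)$ ($T{\left(d,F \right)} = \left(d + F\right) \left(F + \left(4 - \frac{\left(-4\right)^{2}}{4}\right)\right) = \left(F + d\right) \left(F + \left(4 - 4\right)\right) = \left(F + d\right) \left(F + 0\right) = \left(F + d\right) F = F \left(F + d\right)$)
$N = -19387076$ ($N = \left(-2134 + 26 \left(26 - 34\right)\right) \left(3672 + 4606\right) = \left(-2134 + 26 \left(-8\right)\right) 8278 = \left(-2134 - 208\right) 8278 = \left(-2342\right) 8278 = -19387076$)
$- N = \left(-1\right) \left(-19387076\right) = 19387076$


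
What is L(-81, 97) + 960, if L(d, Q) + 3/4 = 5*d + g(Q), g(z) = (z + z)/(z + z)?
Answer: 2221/4 ≈ 555.25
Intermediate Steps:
g(z) = 1 (g(z) = (2*z)/((2*z)) = (2*z)*(1/(2*z)) = 1)
L(d, Q) = ¼ + 5*d (L(d, Q) = -¾ + (5*d + 1) = -¾ + (1 + 5*d) = ¼ + 5*d)
L(-81, 97) + 960 = (¼ + 5*(-81)) + 960 = (¼ - 405) + 960 = -1619/4 + 960 = 2221/4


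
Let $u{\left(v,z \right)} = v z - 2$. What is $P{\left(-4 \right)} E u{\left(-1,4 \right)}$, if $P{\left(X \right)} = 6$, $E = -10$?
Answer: $360$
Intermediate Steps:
$u{\left(v,z \right)} = -2 + v z$
$P{\left(-4 \right)} E u{\left(-1,4 \right)} = 6 \left(-10\right) \left(-2 - 4\right) = - 60 \left(-2 - 4\right) = \left(-60\right) \left(-6\right) = 360$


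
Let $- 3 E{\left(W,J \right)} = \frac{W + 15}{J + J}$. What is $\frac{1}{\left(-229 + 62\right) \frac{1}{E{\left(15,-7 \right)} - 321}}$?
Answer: $\frac{2242}{1169} \approx 1.9179$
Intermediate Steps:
$E{\left(W,J \right)} = - \frac{15 + W}{6 J}$ ($E{\left(W,J \right)} = - \frac{\left(W + 15\right) \frac{1}{J + J}}{3} = - \frac{\left(15 + W\right) \frac{1}{2 J}}{3} = - \frac{\frac{1}{2} \frac{1}{J} \left(15 + W\right)}{3} = - \frac{15 + W}{6 J}$)
$\frac{1}{\left(-229 + 62\right) \frac{1}{E{\left(15,-7 \right)} - 321}} = \frac{1}{\left(-229 + 62\right) \frac{1}{\frac{-15 - 15}{6 \left(-7\right)} - 321}} = \frac{1}{\left(-167\right) \frac{1}{\frac{1}{6} \left(- \frac{1}{7}\right) \left(-15 - 15\right) - 321}} = \frac{1}{\left(-167\right) \frac{1}{\frac{1}{6} \left(- \frac{1}{7}\right) \left(-30\right) - 321}} = \frac{1}{\left(-167\right) \frac{1}{\frac{5}{7} - 321}} = \frac{1}{\left(-167\right) \frac{1}{- \frac{2242}{7}}} = \frac{1}{\left(-167\right) \left(- \frac{7}{2242}\right)} = \frac{1}{\frac{1169}{2242}} = \frac{2242}{1169}$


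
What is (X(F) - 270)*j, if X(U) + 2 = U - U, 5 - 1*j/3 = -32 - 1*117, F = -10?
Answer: -125664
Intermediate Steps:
j = 462 (j = 15 - 3*(-32 - 1*117) = 15 - 3*(-32 - 117) = 15 - 3*(-149) = 15 + 447 = 462)
X(U) = -2 (X(U) = -2 + (U - U) = -2 + 0 = -2)
(X(F) - 270)*j = (-2 - 270)*462 = -272*462 = -125664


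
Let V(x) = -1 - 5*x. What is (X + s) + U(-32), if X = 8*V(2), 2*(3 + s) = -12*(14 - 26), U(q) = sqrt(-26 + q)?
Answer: -19 + I*sqrt(58) ≈ -19.0 + 7.6158*I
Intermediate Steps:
s = 69 (s = -3 + (-12*(14 - 26))/2 = -3 + (-12*(-12))/2 = -3 + (1/2)*144 = -3 + 72 = 69)
X = -88 (X = 8*(-1 - 5*2) = 8*(-1 - 10) = 8*(-11) = -88)
(X + s) + U(-32) = (-88 + 69) + sqrt(-26 - 32) = -19 + sqrt(-58) = -19 + I*sqrt(58)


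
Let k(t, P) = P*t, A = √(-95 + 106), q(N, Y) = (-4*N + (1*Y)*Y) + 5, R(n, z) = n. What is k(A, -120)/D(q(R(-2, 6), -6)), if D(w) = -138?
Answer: 20*√11/23 ≈ 2.8840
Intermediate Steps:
q(N, Y) = 5 + Y² - 4*N (q(N, Y) = (-4*N + Y*Y) + 5 = (-4*N + Y²) + 5 = (Y² - 4*N) + 5 = 5 + Y² - 4*N)
A = √11 ≈ 3.3166
k(A, -120)/D(q(R(-2, 6), -6)) = -120*√11/(-138) = -120*√11*(-1/138) = 20*√11/23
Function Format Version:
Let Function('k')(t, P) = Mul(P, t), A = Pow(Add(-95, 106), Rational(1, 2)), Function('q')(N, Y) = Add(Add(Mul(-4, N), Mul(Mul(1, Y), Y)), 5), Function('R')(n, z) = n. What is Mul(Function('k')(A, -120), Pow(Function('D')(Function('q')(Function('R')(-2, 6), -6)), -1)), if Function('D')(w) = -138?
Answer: Mul(Rational(20, 23), Pow(11, Rational(1, 2))) ≈ 2.8840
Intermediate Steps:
Function('q')(N, Y) = Add(5, Pow(Y, 2), Mul(-4, N)) (Function('q')(N, Y) = Add(Add(Mul(-4, N), Mul(Y, Y)), 5) = Add(Add(Mul(-4, N), Pow(Y, 2)), 5) = Add(Add(Pow(Y, 2), Mul(-4, N)), 5) = Add(5, Pow(Y, 2), Mul(-4, N)))
A = Pow(11, Rational(1, 2)) ≈ 3.3166
Mul(Function('k')(A, -120), Pow(Function('D')(Function('q')(Function('R')(-2, 6), -6)), -1)) = Mul(Mul(-120, Pow(11, Rational(1, 2))), Pow(-138, -1)) = Mul(Mul(-120, Pow(11, Rational(1, 2))), Rational(-1, 138)) = Mul(Rational(20, 23), Pow(11, Rational(1, 2)))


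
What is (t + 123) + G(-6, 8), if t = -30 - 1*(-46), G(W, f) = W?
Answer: 133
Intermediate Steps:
t = 16 (t = -30 + 46 = 16)
(t + 123) + G(-6, 8) = (16 + 123) - 6 = 139 - 6 = 133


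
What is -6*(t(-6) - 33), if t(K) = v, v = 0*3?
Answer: 198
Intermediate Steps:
v = 0
t(K) = 0
-6*(t(-6) - 33) = -6*(0 - 33) = -6*(-33) = 198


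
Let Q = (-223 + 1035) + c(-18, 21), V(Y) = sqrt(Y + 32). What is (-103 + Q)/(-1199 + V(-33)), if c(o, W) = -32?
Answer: -811723/1437602 - 677*I/1437602 ≈ -0.56464 - 0.00047092*I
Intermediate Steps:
V(Y) = sqrt(32 + Y)
Q = 780 (Q = (-223 + 1035) - 32 = 812 - 32 = 780)
(-103 + Q)/(-1199 + V(-33)) = (-103 + 780)/(-1199 + sqrt(32 - 33)) = 677/(-1199 + sqrt(-1)) = 677/(-1199 + I) = 677*((-1199 - I)/1437602) = 677*(-1199 - I)/1437602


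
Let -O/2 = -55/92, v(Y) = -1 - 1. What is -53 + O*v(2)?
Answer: -1274/23 ≈ -55.391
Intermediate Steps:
v(Y) = -2
O = 55/46 (O = -(-110)/92 = -2*(-55/92) = 55/46 ≈ 1.1957)
-53 + O*v(2) = -53 + (55/46)*(-2) = -53 - 55/23 = -1274/23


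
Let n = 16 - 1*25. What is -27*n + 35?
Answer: 278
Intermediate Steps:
n = -9 (n = 16 - 25 = -9)
-27*n + 35 = -27*(-9) + 35 = 243 + 35 = 278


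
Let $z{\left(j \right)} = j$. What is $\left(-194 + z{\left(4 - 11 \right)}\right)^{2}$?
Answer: $40401$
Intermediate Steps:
$\left(-194 + z{\left(4 - 11 \right)}\right)^{2} = \left(-194 + \left(4 - 11\right)\right)^{2} = \left(-194 - 7\right)^{2} = \left(-201\right)^{2} = 40401$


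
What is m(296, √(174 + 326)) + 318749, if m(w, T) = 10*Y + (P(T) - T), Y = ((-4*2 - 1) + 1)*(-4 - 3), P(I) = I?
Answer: 319309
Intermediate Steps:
Y = 56 (Y = ((-8 - 1) + 1)*(-7) = (-9 + 1)*(-7) = -8*(-7) = 56)
m(w, T) = 560 (m(w, T) = 10*56 + (T - T) = 560 + 0 = 560)
m(296, √(174 + 326)) + 318749 = 560 + 318749 = 319309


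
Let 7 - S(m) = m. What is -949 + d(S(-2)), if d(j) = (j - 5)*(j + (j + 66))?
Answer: -613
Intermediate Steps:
S(m) = 7 - m
d(j) = (-5 + j)*(66 + 2*j) (d(j) = (-5 + j)*(j + (66 + j)) = (-5 + j)*(66 + 2*j))
-949 + d(S(-2)) = -949 + (-330 + 2*(7 - 1*(-2))² + 56*(7 - 1*(-2))) = -949 + (-330 + 2*(7 + 2)² + 56*(7 + 2)) = -949 + (-330 + 2*9² + 56*9) = -949 + (-330 + 2*81 + 504) = -949 + (-330 + 162 + 504) = -949 + 336 = -613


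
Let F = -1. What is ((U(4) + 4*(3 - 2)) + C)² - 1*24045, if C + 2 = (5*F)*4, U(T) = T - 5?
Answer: -23684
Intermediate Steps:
U(T) = -5 + T
C = -22 (C = -2 + (5*(-1))*4 = -2 - 5*4 = -2 - 20 = -22)
((U(4) + 4*(3 - 2)) + C)² - 1*24045 = (((-5 + 4) + 4*(3 - 2)) - 22)² - 1*24045 = ((-1 + 4*1) - 22)² - 24045 = ((-1 + 4) - 22)² - 24045 = (3 - 22)² - 24045 = (-19)² - 24045 = 361 - 24045 = -23684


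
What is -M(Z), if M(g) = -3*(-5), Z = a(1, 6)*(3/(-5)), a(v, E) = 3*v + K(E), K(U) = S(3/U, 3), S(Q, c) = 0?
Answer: -15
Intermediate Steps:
K(U) = 0
a(v, E) = 3*v (a(v, E) = 3*v + 0 = 3*v)
Z = -9/5 (Z = (3*1)*(3/(-5)) = 3*(3*(-⅕)) = 3*(-⅗) = -9/5 ≈ -1.8000)
M(g) = 15
-M(Z) = -1*15 = -15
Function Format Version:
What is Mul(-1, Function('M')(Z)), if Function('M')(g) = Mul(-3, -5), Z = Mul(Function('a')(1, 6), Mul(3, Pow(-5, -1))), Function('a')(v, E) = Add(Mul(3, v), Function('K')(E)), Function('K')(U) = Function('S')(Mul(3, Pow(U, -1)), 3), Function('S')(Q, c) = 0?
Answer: -15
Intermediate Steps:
Function('K')(U) = 0
Function('a')(v, E) = Mul(3, v) (Function('a')(v, E) = Add(Mul(3, v), 0) = Mul(3, v))
Z = Rational(-9, 5) (Z = Mul(Mul(3, 1), Mul(3, Pow(-5, -1))) = Mul(3, Mul(3, Rational(-1, 5))) = Mul(3, Rational(-3, 5)) = Rational(-9, 5) ≈ -1.8000)
Function('M')(g) = 15
Mul(-1, Function('M')(Z)) = Mul(-1, 15) = -15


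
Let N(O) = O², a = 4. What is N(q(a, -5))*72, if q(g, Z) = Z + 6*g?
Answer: 25992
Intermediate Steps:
N(q(a, -5))*72 = (-5 + 6*4)²*72 = (-5 + 24)²*72 = 19²*72 = 361*72 = 25992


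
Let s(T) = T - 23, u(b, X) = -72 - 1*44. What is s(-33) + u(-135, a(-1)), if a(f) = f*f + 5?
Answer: -172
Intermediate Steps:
a(f) = 5 + f**2 (a(f) = f**2 + 5 = 5 + f**2)
u(b, X) = -116 (u(b, X) = -72 - 44 = -116)
s(T) = -23 + T
s(-33) + u(-135, a(-1)) = (-23 - 33) - 116 = -56 - 116 = -172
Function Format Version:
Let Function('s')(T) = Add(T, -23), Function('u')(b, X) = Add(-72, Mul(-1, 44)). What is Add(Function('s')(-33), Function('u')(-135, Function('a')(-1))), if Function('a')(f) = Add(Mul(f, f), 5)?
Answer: -172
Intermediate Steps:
Function('a')(f) = Add(5, Pow(f, 2)) (Function('a')(f) = Add(Pow(f, 2), 5) = Add(5, Pow(f, 2)))
Function('u')(b, X) = -116 (Function('u')(b, X) = Add(-72, -44) = -116)
Function('s')(T) = Add(-23, T)
Add(Function('s')(-33), Function('u')(-135, Function('a')(-1))) = Add(Add(-23, -33), -116) = Add(-56, -116) = -172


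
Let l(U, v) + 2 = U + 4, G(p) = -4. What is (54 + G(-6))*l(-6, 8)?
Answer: -200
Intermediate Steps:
l(U, v) = 2 + U (l(U, v) = -2 + (U + 4) = -2 + (4 + U) = 2 + U)
(54 + G(-6))*l(-6, 8) = (54 - 4)*(2 - 6) = 50*(-4) = -200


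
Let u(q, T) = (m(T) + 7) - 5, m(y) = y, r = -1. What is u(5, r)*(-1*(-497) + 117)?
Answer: 614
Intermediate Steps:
u(q, T) = 2 + T (u(q, T) = (T + 7) - 5 = (7 + T) - 5 = 2 + T)
u(5, r)*(-1*(-497) + 117) = (2 - 1)*(-1*(-497) + 117) = 1*(497 + 117) = 1*614 = 614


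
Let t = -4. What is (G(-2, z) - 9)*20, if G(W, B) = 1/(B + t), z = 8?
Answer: -175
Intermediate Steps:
G(W, B) = 1/(-4 + B) (G(W, B) = 1/(B - 4) = 1/(-4 + B))
(G(-2, z) - 9)*20 = (1/(-4 + 8) - 9)*20 = (1/4 - 9)*20 = -35/4*20 = -175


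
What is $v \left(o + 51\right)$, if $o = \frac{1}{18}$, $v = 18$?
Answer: $919$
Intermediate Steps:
$o = \frac{1}{18} \approx 0.055556$
$v \left(o + 51\right) = 18 \left(\frac{1}{18} + 51\right) = 18 \cdot \frac{919}{18} = 919$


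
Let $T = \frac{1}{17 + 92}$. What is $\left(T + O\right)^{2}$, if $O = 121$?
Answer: $\frac{173976100}{11881} \approx 14643.0$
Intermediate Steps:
$T = \frac{1}{109} \approx 0.0091743$
$\left(T + O\right)^{2} = \left(\frac{1}{109} + 121\right)^{2} = \left(\frac{13190}{109}\right)^{2} = \frac{173976100}{11881}$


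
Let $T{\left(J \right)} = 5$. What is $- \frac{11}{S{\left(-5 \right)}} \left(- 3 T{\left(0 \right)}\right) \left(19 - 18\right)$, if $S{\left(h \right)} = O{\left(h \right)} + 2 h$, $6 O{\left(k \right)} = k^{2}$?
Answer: $- \frac{198}{7} \approx -28.286$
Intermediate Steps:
$O{\left(k \right)} = \frac{k^{2}}{6}$
$S{\left(h \right)} = 2 h + \frac{h^{2}}{6}$ ($S{\left(h \right)} = \frac{h^{2}}{6} + 2 h = 2 h + \frac{h^{2}}{6}$)
$- \frac{11}{S{\left(-5 \right)}} \left(- 3 T{\left(0 \right)}\right) \left(19 - 18\right) = - \frac{11}{\frac{1}{6} \left(-5\right) \left(12 - 5\right)} \left(\left(-3\right) 5\right) \left(19 - 18\right) = - \frac{11}{\frac{1}{6} \left(-5\right) 7} \left(-15\right) 1 = - \frac{11}{- \frac{35}{6}} \left(-15\right) 1 = \left(-11\right) \left(- \frac{6}{35}\right) \left(-15\right) 1 = \frac{66}{35} \left(-15\right) 1 = \left(- \frac{198}{7}\right) 1 = - \frac{198}{7}$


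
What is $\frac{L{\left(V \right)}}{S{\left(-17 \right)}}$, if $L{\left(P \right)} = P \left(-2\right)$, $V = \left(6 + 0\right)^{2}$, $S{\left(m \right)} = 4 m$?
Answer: $\frac{18}{17} \approx 1.0588$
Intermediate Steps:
$V = 36$ ($V = 6^{2} = 36$)
$L{\left(P \right)} = - 2 P$
$\frac{L{\left(V \right)}}{S{\left(-17 \right)}} = \frac{\left(-2\right) 36}{4 \left(-17\right)} = - \frac{72}{-68} = \left(-72\right) \left(- \frac{1}{68}\right) = \frac{18}{17}$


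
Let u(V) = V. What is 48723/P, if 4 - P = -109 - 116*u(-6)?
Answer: -48723/583 ≈ -83.573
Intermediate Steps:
P = -583 (P = 4 - (-109 - 116*(-6)) = 4 - (-109 + 696) = 4 - 1*587 = 4 - 587 = -583)
48723/P = 48723/(-583) = 48723*(-1/583) = -48723/583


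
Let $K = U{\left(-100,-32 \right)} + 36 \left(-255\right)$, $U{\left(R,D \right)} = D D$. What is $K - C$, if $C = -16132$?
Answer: $7976$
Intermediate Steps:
$U{\left(R,D \right)} = D^{2}$
$K = -8156$ ($K = \left(-32\right)^{2} + 36 \left(-255\right) = 1024 - 9180 = -8156$)
$K - C = -8156 - -16132 = -8156 + 16132 = 7976$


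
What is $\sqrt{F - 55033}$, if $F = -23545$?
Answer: $i \sqrt{78578} \approx 280.32 i$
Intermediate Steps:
$\sqrt{F - 55033} = \sqrt{-23545 - 55033} = \sqrt{-78578} = i \sqrt{78578}$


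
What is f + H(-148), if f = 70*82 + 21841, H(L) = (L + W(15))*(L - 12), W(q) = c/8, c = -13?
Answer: 51521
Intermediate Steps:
W(q) = -13/8
H(L) = (-12 + L)*(-13/8 + L) (H(L) = (L - 13/8)*(L - 12) = (-13/8 + L)*(-12 + L) = (-12 + L)*(-13/8 + L))
f = 27581 (f = 5740 + 21841 = 27581)
f + H(-148) = 27581 + (39/2 + (-148)² - 109/8*(-148)) = 27581 + (39/2 + 21904 + 4033/2) = 27581 + 23940 = 51521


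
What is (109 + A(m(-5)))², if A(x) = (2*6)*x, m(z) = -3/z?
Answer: 337561/25 ≈ 13502.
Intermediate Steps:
A(x) = 12*x
(109 + A(m(-5)))² = (109 + 12*(-3/(-5)))² = (109 + 12*(-3*(-⅕)))² = (109 + 12*(⅗))² = (109 + 36/5)² = (581/5)² = 337561/25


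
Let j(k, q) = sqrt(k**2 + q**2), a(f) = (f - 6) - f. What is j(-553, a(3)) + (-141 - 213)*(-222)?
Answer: 78588 + sqrt(305845) ≈ 79141.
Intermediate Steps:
a(f) = -6 (a(f) = (-6 + f) - f = -6)
j(-553, a(3)) + (-141 - 213)*(-222) = sqrt((-553)**2 + (-6)**2) + (-141 - 213)*(-222) = sqrt(305809 + 36) - 354*(-222) = sqrt(305845) + 78588 = 78588 + sqrt(305845)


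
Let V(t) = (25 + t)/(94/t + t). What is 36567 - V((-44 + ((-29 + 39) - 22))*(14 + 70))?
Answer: 404560980777/11063855 ≈ 36566.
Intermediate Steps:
V(t) = (25 + t)/(t + 94/t)
36567 - V((-44 + ((-29 + 39) - 22))*(14 + 70)) = 36567 - (-44 + ((-29 + 39) - 22))*(14 + 70)*(25 + (-44 + ((-29 + 39) - 22))*(14 + 70))/(94 + ((-44 + ((-29 + 39) - 22))*(14 + 70))²) = 36567 - (-44 + (10 - 22))*84*(25 + (-44 + (10 - 22))*84)/(94 + ((-44 + (10 - 22))*84)²) = 36567 - (-44 - 12)*84*(25 + (-44 - 12)*84)/(94 + ((-44 - 12)*84)²) = 36567 - (-56*84)*(25 - 56*84)/(94 + (-56*84)²) = 36567 - (-4704)*(25 - 4704)/(94 + (-4704)²) = 36567 - (-4704)*(-4679)/(94 + 22127616) = 36567 - (-4704)*(-4679)/22127710 = 36567 - 1*11005008/11063855 = 36567 - 11005008/11063855 = 404560980777/11063855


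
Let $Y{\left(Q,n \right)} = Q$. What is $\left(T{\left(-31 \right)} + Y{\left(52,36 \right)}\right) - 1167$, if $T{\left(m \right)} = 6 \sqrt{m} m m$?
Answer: $-1115 + 5766 i \sqrt{31} \approx -1115.0 + 32104.0 i$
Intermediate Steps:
$T{\left(m \right)} = 6 m^{\frac{5}{2}}$ ($T{\left(m \right)} = 6 \sqrt{m} m^{2} = 6 m^{\frac{5}{2}}$)
$\left(T{\left(-31 \right)} + Y{\left(52,36 \right)}\right) - 1167 = \left(6 \left(-31\right)^{\frac{5}{2}} + 52\right) - 1167 = \left(6 \cdot 961 i \sqrt{31} + 52\right) - 1167 = \left(5766 i \sqrt{31} + 52\right) - 1167 = \left(52 + 5766 i \sqrt{31}\right) - 1167 = -1115 + 5766 i \sqrt{31}$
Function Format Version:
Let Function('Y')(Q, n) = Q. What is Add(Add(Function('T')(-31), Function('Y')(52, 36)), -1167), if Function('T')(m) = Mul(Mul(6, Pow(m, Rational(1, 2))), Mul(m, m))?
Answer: Add(-1115, Mul(5766, I, Pow(31, Rational(1, 2)))) ≈ Add(-1115.0, Mul(32104., I))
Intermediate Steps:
Function('T')(m) = Mul(6, Pow(m, Rational(5, 2))) (Function('T')(m) = Mul(Mul(6, Pow(m, Rational(1, 2))), Pow(m, 2)) = Mul(6, Pow(m, Rational(5, 2))))
Add(Add(Function('T')(-31), Function('Y')(52, 36)), -1167) = Add(Add(Mul(6, Pow(-31, Rational(5, 2))), 52), -1167) = Add(Add(Mul(6, Mul(961, I, Pow(31, Rational(1, 2)))), 52), -1167) = Add(Add(Mul(5766, I, Pow(31, Rational(1, 2))), 52), -1167) = Add(Add(52, Mul(5766, I, Pow(31, Rational(1, 2)))), -1167) = Add(-1115, Mul(5766, I, Pow(31, Rational(1, 2))))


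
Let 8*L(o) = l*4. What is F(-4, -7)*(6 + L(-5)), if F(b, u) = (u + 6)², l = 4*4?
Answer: 14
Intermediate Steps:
l = 16
L(o) = 8 (L(o) = (16*4)/8 = (⅛)*64 = 8)
F(b, u) = (6 + u)²
F(-4, -7)*(6 + L(-5)) = (6 - 7)²*(6 + 8) = (-1)²*14 = 1*14 = 14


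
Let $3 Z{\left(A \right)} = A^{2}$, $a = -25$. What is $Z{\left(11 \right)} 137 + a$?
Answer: $\frac{16502}{3} \approx 5500.7$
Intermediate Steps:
$Z{\left(A \right)} = \frac{A^{2}}{3}$
$Z{\left(11 \right)} 137 + a = \frac{11^{2}}{3} \cdot 137 - 25 = \frac{1}{3} \cdot 121 \cdot 137 - 25 = \frac{121}{3} \cdot 137 - 25 = \frac{16577}{3} - 25 = \frac{16502}{3}$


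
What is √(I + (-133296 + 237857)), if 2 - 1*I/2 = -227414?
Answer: √559393 ≈ 747.93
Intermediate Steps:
I = 454832 (I = 4 - 2*(-227414) = 4 + 454828 = 454832)
√(I + (-133296 + 237857)) = √(454832 + (-133296 + 237857)) = √(454832 + 104561) = √559393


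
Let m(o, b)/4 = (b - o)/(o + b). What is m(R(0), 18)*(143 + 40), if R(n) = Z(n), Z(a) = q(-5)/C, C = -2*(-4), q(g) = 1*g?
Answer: 109068/139 ≈ 784.66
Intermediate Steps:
q(g) = g
C = 8
Z(a) = -5/8
R(n) = -5/8
m(o, b) = 4*(b - o)/(b + o) (m(o, b) = 4*((b - o)/(o + b)) = 4*((b - o)/(b + o)) = 4*(b - o)/(b + o))
m(R(0), 18)*(143 + 40) = (4*(18 - 1*(-5/8))/(18 - 5/8))*(143 + 40) = (4*(18 + 5/8)/(139/8))*183 = (4*(8/139)*(149/8))*183 = (596/139)*183 = 109068/139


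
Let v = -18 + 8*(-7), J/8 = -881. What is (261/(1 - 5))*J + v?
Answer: 459808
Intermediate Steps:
J = -7048 (J = 8*(-881) = -7048)
v = -74 (v = -18 - 56 = -74)
(261/(1 - 5))*J + v = (261/(1 - 5))*(-7048) - 74 = (261/(-4))*(-7048) - 74 = -¼*261*(-7048) - 74 = -261/4*(-7048) - 74 = 459882 - 74 = 459808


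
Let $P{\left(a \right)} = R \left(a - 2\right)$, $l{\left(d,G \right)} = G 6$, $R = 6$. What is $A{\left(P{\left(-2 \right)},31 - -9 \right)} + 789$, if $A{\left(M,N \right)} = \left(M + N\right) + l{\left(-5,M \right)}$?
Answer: $661$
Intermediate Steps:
$l{\left(d,G \right)} = 6 G$
$P{\left(a \right)} = -12 + 6 a$ ($P{\left(a \right)} = 6 \left(a - 2\right) = 6 \left(-2 + a\right) = -12 + 6 a$)
$A{\left(M,N \right)} = N + 7 M$ ($A{\left(M,N \right)} = \left(M + N\right) + 6 M = N + 7 M$)
$A{\left(P{\left(-2 \right)},31 - -9 \right)} + 789 = \left(\left(31 - -9\right) + 7 \left(-12 + 6 \left(-2\right)\right)\right) + 789 = \left(\left(31 + 9\right) + 7 \left(-12 - 12\right)\right) + 789 = \left(40 + 7 \left(-24\right)\right) + 789 = \left(40 - 168\right) + 789 = -128 + 789 = 661$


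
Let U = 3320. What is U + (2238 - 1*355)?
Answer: 5203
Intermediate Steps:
U + (2238 - 1*355) = 3320 + (2238 - 1*355) = 3320 + (2238 - 355) = 3320 + 1883 = 5203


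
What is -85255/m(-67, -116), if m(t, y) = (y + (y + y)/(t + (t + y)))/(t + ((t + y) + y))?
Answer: -1950208125/7192 ≈ -2.7116e+5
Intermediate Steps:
m(t, y) = (y + 2*y/(y + 2*t))/(2*t + 2*y) (m(t, y) = (y + (2*y)/(y + 2*t))/(t + (t + 2*y)) = (y + 2*y/(y + 2*t))/(2*t + 2*y))
-85255/m(-67, -116) = -85255*(-((-116)² + 2*(-67)² + 3*(-67)*(-116))/(58*(2 - 116 + 2*(-67)))) = -85255*(-(13456 + 2*4489 + 23316)/(58*(2 - 116 - 134))) = -85255/((½)*(-116)*(-248)/(13456 + 8978 + 23316)) = -85255/((½)*(-116)*(-248)/45750) = -85255/((½)*(-116)*(1/45750)*(-248)) = -85255/7192/22875 = -85255*22875/7192 = -1950208125/7192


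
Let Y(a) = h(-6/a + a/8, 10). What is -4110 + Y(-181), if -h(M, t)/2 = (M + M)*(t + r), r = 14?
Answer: -351354/181 ≈ -1941.2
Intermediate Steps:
h(M, t) = -4*M*(14 + t) (h(M, t) = -2*(M + M)*(t + 14) = -2*2*M*(14 + t) = -4*M*(14 + t))
Y(a) = -12*a + 576/a (Y(a) = -4*(-6/a + a/8)*(14 + 10) = -4*(-6/a + a*(1/8))*24 = -4*(-6/a + a/8)*24 = -12*a + 576/a)
-4110 + Y(-181) = -4110 + (-12*(-181) + 576/(-181)) = -4110 + (2172 + 576*(-1/181)) = -4110 + (2172 - 576/181) = -4110 + 392556/181 = -351354/181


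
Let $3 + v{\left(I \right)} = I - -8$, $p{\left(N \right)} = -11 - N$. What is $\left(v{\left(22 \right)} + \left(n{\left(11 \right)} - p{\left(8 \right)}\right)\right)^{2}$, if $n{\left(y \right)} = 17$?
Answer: $3969$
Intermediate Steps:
$v{\left(I \right)} = 5 + I$ ($v{\left(I \right)} = -3 + \left(I - -8\right) = -3 + \left(I + 8\right) = -3 + \left(8 + I\right) = 5 + I$)
$\left(v{\left(22 \right)} + \left(n{\left(11 \right)} - p{\left(8 \right)}\right)\right)^{2} = \left(\left(5 + 22\right) + \left(17 - \left(-11 - 8\right)\right)\right)^{2} = \left(27 + \left(17 - \left(-11 - 8\right)\right)\right)^{2} = \left(27 + \left(17 - -19\right)\right)^{2} = \left(27 + \left(17 + 19\right)\right)^{2} = \left(27 + 36\right)^{2} = 63^{2} = 3969$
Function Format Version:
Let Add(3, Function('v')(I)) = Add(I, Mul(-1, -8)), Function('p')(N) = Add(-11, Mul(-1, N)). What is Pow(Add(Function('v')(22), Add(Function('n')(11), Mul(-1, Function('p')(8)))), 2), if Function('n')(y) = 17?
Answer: 3969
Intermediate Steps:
Function('v')(I) = Add(5, I) (Function('v')(I) = Add(-3, Add(I, Mul(-1, -8))) = Add(-3, Add(I, 8)) = Add(-3, Add(8, I)) = Add(5, I))
Pow(Add(Function('v')(22), Add(Function('n')(11), Mul(-1, Function('p')(8)))), 2) = Pow(Add(Add(5, 22), Add(17, Mul(-1, Add(-11, Mul(-1, 8))))), 2) = Pow(Add(27, Add(17, Mul(-1, Add(-11, -8)))), 2) = Pow(Add(27, Add(17, Mul(-1, -19))), 2) = Pow(Add(27, Add(17, 19)), 2) = Pow(Add(27, 36), 2) = Pow(63, 2) = 3969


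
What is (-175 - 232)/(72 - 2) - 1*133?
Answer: -9717/70 ≈ -138.81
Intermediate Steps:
(-175 - 232)/(72 - 2) - 1*133 = -407/70 - 133 = -9717/70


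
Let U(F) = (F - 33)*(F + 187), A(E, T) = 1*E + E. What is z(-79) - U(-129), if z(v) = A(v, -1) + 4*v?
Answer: 8922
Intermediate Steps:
A(E, T) = 2*E (A(E, T) = E + E = 2*E)
U(F) = (-33 + F)*(187 + F)
z(v) = 6*v (z(v) = 2*v + 4*v = 6*v)
z(-79) - U(-129) = 6*(-79) - (-6171 + (-129)**2 + 154*(-129)) = -474 - (-6171 + 16641 - 19866) = -474 - 1*(-9396) = -474 + 9396 = 8922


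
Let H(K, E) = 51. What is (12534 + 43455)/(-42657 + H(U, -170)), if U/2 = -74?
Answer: -6221/4734 ≈ -1.3141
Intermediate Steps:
U = -148 (U = 2*(-74) = -148)
(12534 + 43455)/(-42657 + H(U, -170)) = (12534 + 43455)/(-42657 + 51) = 55989/(-42606) = 55989*(-1/42606) = -6221/4734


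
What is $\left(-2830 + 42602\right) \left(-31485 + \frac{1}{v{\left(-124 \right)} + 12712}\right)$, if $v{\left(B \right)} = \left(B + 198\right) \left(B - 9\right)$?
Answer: $- \frac{1796937717814}{1435} \approx -1.2522 \cdot 10^{9}$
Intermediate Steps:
$v{\left(B \right)} = \left(-9 + B\right) \left(198 + B\right)$ ($v{\left(B \right)} = \left(198 + B\right) \left(-9 + B\right) = \left(-9 + B\right) \left(198 + B\right)$)
$\left(-2830 + 42602\right) \left(-31485 + \frac{1}{v{\left(-124 \right)} + 12712}\right) = \left(-2830 + 42602\right) \left(-31485 + \frac{1}{\left(-1782 + \left(-124\right)^{2} + 189 \left(-124\right)\right) + 12712}\right) = 39772 \left(-31485 + \frac{1}{\left(-1782 + 15376 - 23436\right) + 12712}\right) = 39772 \left(-31485 + \frac{1}{-9842 + 12712}\right) = 39772 \left(-31485 + \frac{1}{2870}\right) = 39772 \left(- \frac{90361949}{2870}\right) = - \frac{1796937717814}{1435}$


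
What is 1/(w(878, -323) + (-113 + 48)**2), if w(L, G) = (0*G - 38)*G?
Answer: 1/16499 ≈ 6.0610e-5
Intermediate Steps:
w(L, G) = -38*G (w(L, G) = (0 - 38)*G = -38*G)
1/(w(878, -323) + (-113 + 48)**2) = 1/(-38*(-323) + (-113 + 48)**2) = 1/(12274 + (-65)**2) = 1/(12274 + 4225) = 1/16499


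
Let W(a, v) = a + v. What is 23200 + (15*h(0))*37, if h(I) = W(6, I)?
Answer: 26530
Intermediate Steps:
h(I) = 6 + I
23200 + (15*h(0))*37 = 23200 + (15*(6 + 0))*37 = 23200 + (15*6)*37 = 23200 + 90*37 = 23200 + 3330 = 26530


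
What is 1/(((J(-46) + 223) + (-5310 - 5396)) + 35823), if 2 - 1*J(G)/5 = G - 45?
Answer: 1/25805 ≈ 3.8752e-5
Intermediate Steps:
J(G) = 235 - 5*G (J(G) = 10 - 5*(G - 45) = 10 - 5*(-45 + G) = 10 + (225 - 5*G) = 235 - 5*G)
1/(((J(-46) + 223) + (-5310 - 5396)) + 35823) = 1/((((235 - 5*(-46)) + 223) + (-5310 - 5396)) + 35823) = 1/((((235 + 230) + 223) - 10706) + 35823) = 1/(((465 + 223) - 10706) + 35823) = 1/((688 - 10706) + 35823) = 1/(-10018 + 35823) = 1/25805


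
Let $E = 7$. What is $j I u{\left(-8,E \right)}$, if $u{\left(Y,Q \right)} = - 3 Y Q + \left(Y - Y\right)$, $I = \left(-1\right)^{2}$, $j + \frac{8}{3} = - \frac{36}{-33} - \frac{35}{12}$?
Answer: $- \frac{8302}{11} \approx -754.73$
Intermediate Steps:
$j = - \frac{593}{132}$ ($j = - \frac{8}{3} - \left(- \frac{12}{11} + \frac{35}{12}\right) = - \frac{8}{3} - \frac{241}{132} = - \frac{593}{132} \approx -4.4924$)
$I = 1$
$u{\left(Y,Q \right)} = - 3 Q Y$ ($u{\left(Y,Q \right)} = - 3 Q Y + 0 = - 3 Q Y$)
$j I u{\left(-8,E \right)} = \left(- \frac{593}{132}\right) 1 \left(\left(-3\right) 7 \left(-8\right)\right) = \left(- \frac{593}{132}\right) 168 = - \frac{8302}{11}$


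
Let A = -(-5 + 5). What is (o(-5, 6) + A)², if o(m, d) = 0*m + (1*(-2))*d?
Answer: 144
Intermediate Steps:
A = 0 (A = -1*0 = 0)
o(m, d) = -2*d (o(m, d) = 0 - 2*d = -2*d)
(o(-5, 6) + A)² = (-2*6 + 0)² = (-12 + 0)² = (-12)² = 144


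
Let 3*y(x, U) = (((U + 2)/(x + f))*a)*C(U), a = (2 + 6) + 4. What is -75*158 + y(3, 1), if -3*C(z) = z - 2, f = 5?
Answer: -23699/2 ≈ -11850.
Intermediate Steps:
C(z) = 2/3 - z/3 (C(z) = -(z - 2)/3 = -(-2 + z)/3 = 2/3 - z/3)
a = 12 (a = 8 + 4 = 12)
y(x, U) = 4*(2 + U)*(2/3 - U/3)/(5 + x) (y(x, U) = ((((U + 2)/(x + 5))*12)*(2/3 - U/3))/3 = ((((2 + U)/(5 + x))*12)*(2/3 - U/3))/3 = ((12*(2 + U)/(5 + x))*(2/3 - U/3))/3 = (12*(2 + U)*(2/3 - U/3)/(5 + x))/3 = 4*(2 + U)*(2/3 - U/3)/(5 + x))
-75*158 + y(3, 1) = -75*158 + 4*(4 - 1*1**2)/(3*(5 + 3)) = -11850 + (4/3)*(4 - 1*1)/8 = -11850 + (4/3)*(1/8)*(4 - 1) = -11850 + (4/3)*(1/8)*3 = -11850 + 1/2 = -23699/2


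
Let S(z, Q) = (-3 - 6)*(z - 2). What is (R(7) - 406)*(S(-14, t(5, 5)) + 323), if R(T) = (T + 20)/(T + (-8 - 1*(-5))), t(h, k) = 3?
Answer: -745799/4 ≈ -1.8645e+5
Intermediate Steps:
S(z, Q) = 18 - 9*z (S(z, Q) = -9*(-2 + z) = 18 - 9*z)
R(T) = (20 + T)/(-3 + T) (R(T) = (20 + T)/(T + (-8 + 5)) = (20 + T)/(T - 3) = (20 + T)/(-3 + T))
(R(7) - 406)*(S(-14, t(5, 5)) + 323) = ((20 + 7)/(-3 + 7) - 406)*((18 - 9*(-14)) + 323) = (27/4 - 406)*((18 + 126) + 323) = ((¼)*27 - 406)*(144 + 323) = (27/4 - 406)*467 = -1597/4*467 = -745799/4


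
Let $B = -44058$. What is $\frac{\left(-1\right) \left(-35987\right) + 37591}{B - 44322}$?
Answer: $- \frac{12263}{14730} \approx -0.83252$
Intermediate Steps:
$\frac{\left(-1\right) \left(-35987\right) + 37591}{B - 44322} = \frac{\left(-1\right) \left(-35987\right) + 37591}{-44058 - 44322} = \frac{35987 + 37591}{-88380} = 73578 \left(- \frac{1}{88380}\right) = - \frac{12263}{14730}$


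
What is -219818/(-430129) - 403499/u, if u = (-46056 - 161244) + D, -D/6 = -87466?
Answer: -103765285643/136564236984 ≈ -0.75983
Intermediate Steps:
D = 524796 (D = -6*(-87466) = 524796)
u = 317496 (u = (-46056 - 161244) + 524796 = -207300 + 524796 = 317496)
-219818/(-430129) - 403499/u = -219818/(-430129) - 403499/317496 = -219818*(-1/430129) - 403499*1/317496 = 219818/430129 - 403499/317496 = -103765285643/136564236984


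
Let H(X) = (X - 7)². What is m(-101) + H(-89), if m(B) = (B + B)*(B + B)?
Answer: 50020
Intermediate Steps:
H(X) = (-7 + X)²
m(B) = 4*B² (m(B) = (2*B)*(2*B) = 4*B²)
m(-101) + H(-89) = 4*(-101)² + (-7 - 89)² = 4*10201 + (-96)² = 40804 + 9216 = 50020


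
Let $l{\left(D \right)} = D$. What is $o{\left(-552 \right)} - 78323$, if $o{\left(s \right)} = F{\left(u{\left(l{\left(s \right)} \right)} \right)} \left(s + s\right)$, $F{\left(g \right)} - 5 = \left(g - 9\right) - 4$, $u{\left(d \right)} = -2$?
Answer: $-67283$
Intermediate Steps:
$F{\left(g \right)} = -8 + g$ ($F{\left(g \right)} = 5 + \left(\left(g - 9\right) - 4\right) = 5 + \left(\left(-9 + g\right) - 4\right) = 5 + \left(-13 + g\right) = -8 + g$)
$o{\left(s \right)} = - 20 s$ ($o{\left(s \right)} = \left(-8 - 2\right) \left(s + s\right) = - 10 \cdot 2 s = - 20 s$)
$o{\left(-552 \right)} - 78323 = \left(-20\right) \left(-552\right) - 78323 = 11040 - 78323 = -67283$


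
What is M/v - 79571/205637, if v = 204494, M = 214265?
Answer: 27789019731/42051532678 ≈ 0.66083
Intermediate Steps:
M/v - 79571/205637 = 214265/204494 - 79571/205637 = 27789019731/42051532678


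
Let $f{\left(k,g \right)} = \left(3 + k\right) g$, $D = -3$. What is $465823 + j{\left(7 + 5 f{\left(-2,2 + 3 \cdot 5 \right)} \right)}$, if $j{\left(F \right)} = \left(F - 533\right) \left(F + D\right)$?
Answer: $426574$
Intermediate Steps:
$f{\left(k,g \right)} = g \left(3 + k\right)$
$j{\left(F \right)} = \left(-533 + F\right) \left(-3 + F\right)$ ($j{\left(F \right)} = \left(F - 533\right) \left(F - 3\right) = \left(-533 + F\right) \left(-3 + F\right)$)
$465823 + j{\left(7 + 5 f{\left(-2,2 + 3 \cdot 5 \right)} \right)} = 465823 + \left(1599 + \left(7 + 5 \left(2 + 3 \cdot 5\right) \left(3 - 2\right)\right)^{2} - 536 \left(7 + 5 \left(2 + 3 \cdot 5\right) \left(3 - 2\right)\right)\right) = 465823 + \left(1599 + \left(7 + 5 \left(2 + 15\right) 1\right)^{2} - 536 \left(7 + 5 \left(2 + 15\right) 1\right)\right) = 465823 + \left(1599 + \left(7 + 5 \cdot 17 \cdot 1\right)^{2} - 536 \left(7 + 5 \cdot 17 \cdot 1\right)\right) = 465823 + \left(1599 + \left(7 + 5 \cdot 17\right)^{2} - 536 \left(7 + 5 \cdot 17\right)\right) = 465823 + \left(1599 + \left(7 + 85\right)^{2} - 536 \left(7 + 85\right)\right) = 465823 + \left(1599 + 92^{2} - 49312\right) = 465823 + \left(1599 + 8464 - 49312\right) = 465823 - 39249 = 426574$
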